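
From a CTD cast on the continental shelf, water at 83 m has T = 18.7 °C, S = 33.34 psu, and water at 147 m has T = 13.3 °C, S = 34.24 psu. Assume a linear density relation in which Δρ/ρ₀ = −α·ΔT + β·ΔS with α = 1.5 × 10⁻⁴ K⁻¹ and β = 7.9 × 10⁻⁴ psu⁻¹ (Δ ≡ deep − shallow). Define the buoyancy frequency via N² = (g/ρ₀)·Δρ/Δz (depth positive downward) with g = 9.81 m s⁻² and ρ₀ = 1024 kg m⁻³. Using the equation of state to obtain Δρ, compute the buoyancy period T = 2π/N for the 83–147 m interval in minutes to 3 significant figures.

6.86 min

ΔT = -5.4 K, ΔS = +0.90 psu (deep − shallow).
Δρ/ρ₀ = −αΔT + βΔS = 8.10 × 10⁻⁴ + 7.11 × 10⁻⁴ = 1.521 × 10⁻³, so Δρ ≈ 1.558 kg m⁻³.
N² = (g/ρ₀)·Δρ/Δz = g·(Δρ/ρ₀)/Δz = 9.81 × 1.521 × 10⁻³ / 64 = 2.3314 × 10⁻⁴ s⁻².
N = √(2.3314 × 10⁻⁴) = 0.015269 rad s⁻¹ → T = 2π/N = 411.50 s = 6.8583 min ≈ 6.86 min.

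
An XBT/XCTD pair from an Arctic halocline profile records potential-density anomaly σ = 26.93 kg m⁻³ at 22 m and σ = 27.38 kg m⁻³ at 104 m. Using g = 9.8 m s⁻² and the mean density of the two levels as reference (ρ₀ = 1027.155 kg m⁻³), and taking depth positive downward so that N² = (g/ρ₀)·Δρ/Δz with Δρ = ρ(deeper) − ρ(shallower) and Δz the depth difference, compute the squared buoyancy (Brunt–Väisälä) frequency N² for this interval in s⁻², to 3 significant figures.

Δρ = 1027.38 − 1026.93 = 0.45 kg m⁻³ over Δz = 104 − 22 = 82 m.
N² = (9.8/1027.155) × (0.45/82) = 5.2359 × 10⁻⁵ s⁻² ≈ 5.24 × 10⁻⁵ s⁻².

5.24 × 10⁻⁵ s⁻²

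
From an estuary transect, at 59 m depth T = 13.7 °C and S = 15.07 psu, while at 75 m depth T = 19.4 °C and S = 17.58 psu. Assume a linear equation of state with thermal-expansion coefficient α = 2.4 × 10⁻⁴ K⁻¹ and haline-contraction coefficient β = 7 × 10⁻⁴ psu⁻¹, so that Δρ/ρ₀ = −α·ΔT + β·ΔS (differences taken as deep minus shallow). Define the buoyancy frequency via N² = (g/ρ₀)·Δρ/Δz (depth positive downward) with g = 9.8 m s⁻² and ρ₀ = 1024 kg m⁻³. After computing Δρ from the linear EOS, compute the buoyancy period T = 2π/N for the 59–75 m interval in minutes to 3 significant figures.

6.78 min

ΔT = +5.7 K, ΔS = +2.51 psu (deep − shallow).
Δρ/ρ₀ = −αΔT + βΔS = -1.368 × 10⁻³ + 1.757 × 10⁻³ = 3.89 × 10⁻⁴, so Δρ ≈ 0.3983 kg m⁻³.
N² = (g/ρ₀)·Δρ/Δz = g·(Δρ/ρ₀)/Δz = 9.8 × 3.89 × 10⁻⁴ / 16 = 2.3826 × 10⁻⁴ s⁻².
N = √(2.3826 × 10⁻⁴) = 0.015436 rad s⁻¹ → T = 2π/N = 407.05 s = 6.7842 min ≈ 6.78 min.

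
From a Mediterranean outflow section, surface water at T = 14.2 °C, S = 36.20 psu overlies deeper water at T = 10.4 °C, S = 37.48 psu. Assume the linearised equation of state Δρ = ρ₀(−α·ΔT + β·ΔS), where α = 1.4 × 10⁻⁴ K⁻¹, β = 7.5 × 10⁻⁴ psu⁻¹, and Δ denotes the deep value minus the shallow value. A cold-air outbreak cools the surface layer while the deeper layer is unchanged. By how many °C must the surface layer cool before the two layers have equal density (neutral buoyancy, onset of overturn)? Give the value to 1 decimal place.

10.7 °C

Neutral buoyancy requires Δρ = 0, i.e. −α(T_deep − T_surf′) + β(S_deep − S_surf) = 0.
T_surf′ = T_deep − (β/α)·ΔS = 10.4 − (7.5 × 10⁻⁴/1.4 × 10⁻⁴)·(+1.28) = 3.543 °C.
Cooling required: 14.2 − (3.543) = 10.657 °C.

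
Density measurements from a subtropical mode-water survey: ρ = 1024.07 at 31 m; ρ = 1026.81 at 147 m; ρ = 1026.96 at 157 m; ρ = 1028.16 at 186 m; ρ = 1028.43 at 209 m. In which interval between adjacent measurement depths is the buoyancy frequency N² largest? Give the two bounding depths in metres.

157–186 m

Compute the density gradient over each adjacent pair:
  31–147 m: Δρ/Δz = 2.74/116 = 0.024 kg m⁻⁴
  147–157 m: Δρ/Δz = 0.15/10 = 0.015 kg m⁻⁴
  157–186 m: Δρ/Δz = 1.20/29 = 0.041 kg m⁻⁴
  186–209 m: Δρ/Δz = 0.27/23 = 0.012 kg m⁻⁴
The largest gradient is in the 157–186 m interval — the pycnocline.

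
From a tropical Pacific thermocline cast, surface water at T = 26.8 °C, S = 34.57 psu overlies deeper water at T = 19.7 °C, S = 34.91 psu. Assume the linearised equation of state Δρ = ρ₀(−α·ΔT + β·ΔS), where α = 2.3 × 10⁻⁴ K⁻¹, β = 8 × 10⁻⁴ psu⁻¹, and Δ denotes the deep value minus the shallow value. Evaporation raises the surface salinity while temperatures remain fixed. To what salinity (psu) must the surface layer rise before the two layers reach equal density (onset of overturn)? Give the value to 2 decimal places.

36.95 psu

Neutral buoyancy requires −α(T_deep − T_surf) + β(S_deep − S_surf′) = 0.
S_surf′ = S_deep − (α/β)·ΔT = 34.91 − (2.3 × 10⁻⁴/8 × 10⁻⁴)·(-7.1) = 36.9512 psu.
Increase required: 36.9512 − 34.57 = 2.3812 psu.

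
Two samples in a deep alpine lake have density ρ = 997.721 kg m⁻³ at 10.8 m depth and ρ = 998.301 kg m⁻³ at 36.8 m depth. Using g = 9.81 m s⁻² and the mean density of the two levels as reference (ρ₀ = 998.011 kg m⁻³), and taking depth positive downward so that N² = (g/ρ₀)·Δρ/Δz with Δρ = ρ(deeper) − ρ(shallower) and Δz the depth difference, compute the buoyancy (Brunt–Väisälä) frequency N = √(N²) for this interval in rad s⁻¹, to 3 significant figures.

0.0148 rad s⁻¹

Δρ = 998.301 − 997.721 = 0.580 kg m⁻³ over Δz = 36.8 − 10.8 = 26 m.
N² = (9.81/998.011) × (0.580/26) = 2.1927 × 10⁻⁴ s⁻².
N = √(2.1927 × 10⁻⁴) = 0.014808 rad s⁻¹ ≈ 0.0148 rad s⁻¹.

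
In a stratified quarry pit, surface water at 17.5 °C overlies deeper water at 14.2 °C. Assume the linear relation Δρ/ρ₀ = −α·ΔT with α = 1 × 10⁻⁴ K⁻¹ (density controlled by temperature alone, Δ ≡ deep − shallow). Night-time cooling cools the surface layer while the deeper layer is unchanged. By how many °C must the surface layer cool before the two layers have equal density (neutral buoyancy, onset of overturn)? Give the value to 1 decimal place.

With temperature the only control, equal density requires T_surf′ = T_deep.
T_surf′ = 14.2 °C.
Cooling required: 17.5 − 14.2 = 3.3 °C.

3.3 °C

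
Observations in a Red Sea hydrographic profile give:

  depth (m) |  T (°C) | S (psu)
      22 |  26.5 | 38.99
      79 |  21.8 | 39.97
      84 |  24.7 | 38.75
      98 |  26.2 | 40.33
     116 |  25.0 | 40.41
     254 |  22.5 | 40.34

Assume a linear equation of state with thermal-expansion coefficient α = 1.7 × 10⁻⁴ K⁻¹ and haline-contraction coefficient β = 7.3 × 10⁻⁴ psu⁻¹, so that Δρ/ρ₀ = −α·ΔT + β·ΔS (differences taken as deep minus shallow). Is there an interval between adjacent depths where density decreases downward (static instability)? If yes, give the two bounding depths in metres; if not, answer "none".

79–84 m

Evaluate Δρ/ρ₀ = −αΔT + βΔS across each adjacent pair:
  22–79 m: −αΔT+βΔS = −(1.7 × 10⁻⁴)(-4.7)+(7.3 × 10⁻⁴)(+0.98) = 1.5 × 10⁻³ → stable
  79–84 m: −αΔT+βΔS = −(1.7 × 10⁻⁴)(+2.9)+(7.3 × 10⁻⁴)(-1.22) = -1.4 × 10⁻³ → UNSTABLE
  84–98 m: −αΔT+βΔS = −(1.7 × 10⁻⁴)(+1.5)+(7.3 × 10⁻⁴)(+1.58) = 9.0 × 10⁻⁴ → stable
  98–116 m: −αΔT+βΔS = −(1.7 × 10⁻⁴)(-1.2)+(7.3 × 10⁻⁴)(+0.08) = 2.6 × 10⁻⁴ → stable
  116–254 m: −αΔT+βΔS = −(1.7 × 10⁻⁴)(-2.5)+(7.3 × 10⁻⁴)(-0.07) = 3.7 × 10⁻⁴ → stable
The 79–84 m interval has Δρ < 0: lighter water underlies denser water.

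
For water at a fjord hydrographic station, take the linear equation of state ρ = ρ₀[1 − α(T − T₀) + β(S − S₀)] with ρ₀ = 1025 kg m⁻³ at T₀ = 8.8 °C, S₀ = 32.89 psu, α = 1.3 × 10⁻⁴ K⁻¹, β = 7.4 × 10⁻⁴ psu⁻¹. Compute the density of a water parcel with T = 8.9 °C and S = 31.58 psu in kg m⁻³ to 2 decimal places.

T − T₀ = +0.1 K, S − S₀ = -1.31 psu.
Bracket = 1 − α·(+0.1) + β·(-1.31) = 1 + (-9.824 × 10⁻⁴) = 0.9990176.
ρ = 1025 × 0.9990176 = 1023.99 kg m⁻³.

1023.99 kg m⁻³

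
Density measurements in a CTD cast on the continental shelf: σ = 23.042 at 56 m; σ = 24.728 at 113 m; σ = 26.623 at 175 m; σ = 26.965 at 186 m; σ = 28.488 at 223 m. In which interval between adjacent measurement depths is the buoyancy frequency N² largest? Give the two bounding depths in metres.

186–223 m

Compute the density gradient over each adjacent pair:
  56–113 m: Δρ/Δz = 1.686/57 = 0.030 kg m⁻⁴
  113–175 m: Δρ/Δz = 1.895/62 = 0.031 kg m⁻⁴
  175–186 m: Δρ/Δz = 0.342/11 = 0.031 kg m⁻⁴
  186–223 m: Δρ/Δz = 1.523/37 = 0.041 kg m⁻⁴
The largest gradient is in the 186–223 m interval — the pycnocline.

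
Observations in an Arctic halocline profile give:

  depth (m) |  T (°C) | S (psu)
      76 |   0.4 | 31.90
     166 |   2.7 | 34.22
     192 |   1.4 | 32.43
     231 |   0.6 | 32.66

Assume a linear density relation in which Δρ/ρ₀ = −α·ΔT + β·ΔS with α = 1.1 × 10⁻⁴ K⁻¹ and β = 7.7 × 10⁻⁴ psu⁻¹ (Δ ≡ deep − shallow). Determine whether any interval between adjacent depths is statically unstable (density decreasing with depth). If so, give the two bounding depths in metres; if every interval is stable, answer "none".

166–192 m

Evaluate Δρ/ρ₀ = −αΔT + βΔS across each adjacent pair:
  76–166 m: −αΔT+βΔS = −(1.1 × 10⁻⁴)(+2.3)+(7.7 × 10⁻⁴)(+2.32) = 1.5 × 10⁻³ → stable
  166–192 m: −αΔT+βΔS = −(1.1 × 10⁻⁴)(-1.3)+(7.7 × 10⁻⁴)(-1.79) = -1.2 × 10⁻³ → UNSTABLE
  192–231 m: −αΔT+βΔS = −(1.1 × 10⁻⁴)(-0.8)+(7.7 × 10⁻⁴)(+0.23) = 2.7 × 10⁻⁴ → stable
The 166–192 m interval has Δρ < 0: lighter water underlies denser water.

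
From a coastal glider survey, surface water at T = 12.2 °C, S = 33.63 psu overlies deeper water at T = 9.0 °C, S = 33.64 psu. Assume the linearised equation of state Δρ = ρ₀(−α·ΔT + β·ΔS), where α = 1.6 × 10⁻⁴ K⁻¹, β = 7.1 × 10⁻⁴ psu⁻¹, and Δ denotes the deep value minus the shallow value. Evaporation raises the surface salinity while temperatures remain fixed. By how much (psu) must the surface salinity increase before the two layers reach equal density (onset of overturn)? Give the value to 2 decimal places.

0.73 psu

Neutral buoyancy requires −α(T_deep − T_surf) + β(S_deep − S_surf′) = 0.
S_surf′ = S_deep − (α/β)·ΔT = 33.64 − (1.6 × 10⁻⁴/7.1 × 10⁻⁴)·(-3.2) = 34.3611 psu.
Increase required: 34.3611 − 33.63 = 0.7311 psu.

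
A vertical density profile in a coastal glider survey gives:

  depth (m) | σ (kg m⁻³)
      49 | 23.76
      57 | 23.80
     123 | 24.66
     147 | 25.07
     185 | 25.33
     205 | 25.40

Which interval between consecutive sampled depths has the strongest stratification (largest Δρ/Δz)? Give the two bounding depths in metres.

Compute the density gradient over each adjacent pair:
  49–57 m: Δρ/Δz = 0.04/8 = 5.0 × 10⁻³ kg m⁻⁴
  57–123 m: Δρ/Δz = 0.86/66 = 0.013 kg m⁻⁴
  123–147 m: Δρ/Δz = 0.41/24 = 0.017 kg m⁻⁴
  147–185 m: Δρ/Δz = 0.26/38 = 6.8 × 10⁻³ kg m⁻⁴
  185–205 m: Δρ/Δz = 0.07/20 = 3.5 × 10⁻³ kg m⁻⁴
The largest gradient is in the 123–147 m interval — the pycnocline.

123–147 m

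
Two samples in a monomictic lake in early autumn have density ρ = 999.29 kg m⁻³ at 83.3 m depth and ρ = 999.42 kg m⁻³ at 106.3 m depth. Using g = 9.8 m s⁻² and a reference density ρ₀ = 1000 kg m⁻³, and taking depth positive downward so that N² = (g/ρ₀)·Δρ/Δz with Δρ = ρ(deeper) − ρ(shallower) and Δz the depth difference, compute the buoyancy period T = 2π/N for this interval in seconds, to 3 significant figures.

844 s

Δρ = 999.42 − 999.29 = 0.13 kg m⁻³ over Δz = 106.3 − 83.3 = 23 m.
N² = (9.8/1000) × (0.13/23) = 5.5391 × 10⁻⁵ s⁻².
N = √(5.5391 × 10⁻⁵) = 7.4425 × 10⁻³ rad s⁻¹, so T = 2π/N = 844.23 s ≈ 844 s.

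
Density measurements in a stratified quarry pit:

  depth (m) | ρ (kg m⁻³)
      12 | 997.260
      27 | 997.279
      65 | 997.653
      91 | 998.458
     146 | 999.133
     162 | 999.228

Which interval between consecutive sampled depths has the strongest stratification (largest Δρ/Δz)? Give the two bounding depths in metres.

Compute the density gradient over each adjacent pair:
  12–27 m: Δρ/Δz = 0.019/15 = 1.3 × 10⁻³ kg m⁻⁴
  27–65 m: Δρ/Δz = 0.374/38 = 9.8 × 10⁻³ kg m⁻⁴
  65–91 m: Δρ/Δz = 0.805/26 = 0.031 kg m⁻⁴
  91–146 m: Δρ/Δz = 0.675/55 = 0.012 kg m⁻⁴
  146–162 m: Δρ/Δz = 0.095/16 = 5.9 × 10⁻³ kg m⁻⁴
The largest gradient is in the 65–91 m interval — the pycnocline.

65–91 m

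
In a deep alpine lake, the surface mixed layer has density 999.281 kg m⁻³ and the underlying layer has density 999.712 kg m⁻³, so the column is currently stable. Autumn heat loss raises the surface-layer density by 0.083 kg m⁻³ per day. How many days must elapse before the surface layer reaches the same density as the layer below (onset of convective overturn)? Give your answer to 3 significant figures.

Density deficit of the surface layer: 999.712 − 999.281 = 0.431 kg m⁻³.
Required change = 0.431 / 0.083 = 5.19 days.

5.19 days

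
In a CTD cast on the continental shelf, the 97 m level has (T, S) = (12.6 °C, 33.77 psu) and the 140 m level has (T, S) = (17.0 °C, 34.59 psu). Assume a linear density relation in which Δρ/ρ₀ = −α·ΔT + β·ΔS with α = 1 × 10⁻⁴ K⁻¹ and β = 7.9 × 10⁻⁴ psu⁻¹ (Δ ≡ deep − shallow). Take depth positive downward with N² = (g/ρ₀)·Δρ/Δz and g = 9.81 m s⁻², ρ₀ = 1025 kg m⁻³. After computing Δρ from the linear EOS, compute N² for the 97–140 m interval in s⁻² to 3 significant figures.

ΔT = +4.4 K, ΔS = +0.82 psu (deep − shallow).
Δρ/ρ₀ = −αΔT + βΔS = -4.40 × 10⁻⁴ + 6.478 × 10⁻⁴ = 2.078 × 10⁻⁴, so Δρ ≈ 0.2130 kg m⁻³.
N² = (g/ρ₀)·Δρ/Δz = g·(Δρ/ρ₀)/Δz = 9.81 × 2.078 × 10⁻⁴ / 43 = 4.7407 × 10⁻⁵ s⁻² ≈ 4.74 × 10⁻⁵ s⁻².

4.74 × 10⁻⁵ s⁻²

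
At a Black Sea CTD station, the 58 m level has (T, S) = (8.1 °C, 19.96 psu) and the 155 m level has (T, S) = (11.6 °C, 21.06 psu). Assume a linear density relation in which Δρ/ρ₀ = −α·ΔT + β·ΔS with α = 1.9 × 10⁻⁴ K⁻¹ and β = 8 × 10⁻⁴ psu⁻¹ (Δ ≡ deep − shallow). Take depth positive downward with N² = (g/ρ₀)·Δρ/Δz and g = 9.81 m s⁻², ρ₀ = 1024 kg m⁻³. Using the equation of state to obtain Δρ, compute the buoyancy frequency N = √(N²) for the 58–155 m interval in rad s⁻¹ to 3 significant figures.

ΔT = +3.5 K, ΔS = +1.10 psu (deep − shallow).
Δρ/ρ₀ = −αΔT + βΔS = -6.65 × 10⁻⁴ + 8.80 × 10⁻⁴ = 2.15 × 10⁻⁴, so Δρ ≈ 0.2202 kg m⁻³.
N² = (g/ρ₀)·Δρ/Δz = g·(Δρ/ρ₀)/Δz = 9.81 × 2.15 × 10⁻⁴ / 97 = 2.1744 × 10⁻⁵ s⁻².
N = √(2.1744 × 10⁻⁵) = 4.6630 × 10⁻³ rad s⁻¹ ≈ 4.66 × 10⁻³ rad s⁻¹.

4.66 × 10⁻³ rad s⁻¹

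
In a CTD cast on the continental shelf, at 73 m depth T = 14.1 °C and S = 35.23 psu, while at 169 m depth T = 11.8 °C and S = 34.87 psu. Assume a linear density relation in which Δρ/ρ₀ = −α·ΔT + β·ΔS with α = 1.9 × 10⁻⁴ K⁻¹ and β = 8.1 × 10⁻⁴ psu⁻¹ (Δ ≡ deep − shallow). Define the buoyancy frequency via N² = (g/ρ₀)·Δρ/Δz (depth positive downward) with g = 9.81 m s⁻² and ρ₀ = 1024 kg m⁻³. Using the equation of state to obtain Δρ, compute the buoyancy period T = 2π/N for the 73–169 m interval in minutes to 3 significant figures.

27.2 min

ΔT = -2.3 K, ΔS = -0.36 psu (deep − shallow).
Δρ/ρ₀ = −αΔT + βΔS = 4.37 × 10⁻⁴ − 2.916 × 10⁻⁴ = 1.454 × 10⁻⁴, so Δρ ≈ 0.1489 kg m⁻³.
N² = (g/ρ₀)·Δρ/Δz = g·(Δρ/ρ₀)/Δz = 9.81 × 1.454 × 10⁻⁴ / 96 = 1.4858 × 10⁻⁵ s⁻².
N = √(1.4858 × 10⁻⁵) = 3.8546 × 10⁻³ rad s⁻¹ → T = 2π/N = 1.6300 × 10³ s = 27.167 min ≈ 27.2 min.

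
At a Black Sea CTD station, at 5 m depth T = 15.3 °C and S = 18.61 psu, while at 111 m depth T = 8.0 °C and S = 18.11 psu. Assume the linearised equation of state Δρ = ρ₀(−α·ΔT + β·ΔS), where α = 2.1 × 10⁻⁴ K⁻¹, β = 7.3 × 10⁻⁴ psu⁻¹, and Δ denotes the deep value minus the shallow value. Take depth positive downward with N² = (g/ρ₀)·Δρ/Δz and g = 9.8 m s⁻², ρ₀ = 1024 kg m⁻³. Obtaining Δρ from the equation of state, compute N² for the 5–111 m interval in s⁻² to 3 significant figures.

1.08 × 10⁻⁴ s⁻²

ΔT = -7.3 K, ΔS = -0.50 psu (deep − shallow).
Δρ/ρ₀ = −αΔT + βΔS = 1.533 × 10⁻³ − 3.65 × 10⁻⁴ = 1.168 × 10⁻³, so Δρ ≈ 1.196 kg m⁻³.
N² = (g/ρ₀)·Δρ/Δz = g·(Δρ/ρ₀)/Δz = 9.8 × 1.168 × 10⁻³ / 106 = 1.0798 × 10⁻⁴ s⁻² ≈ 1.08 × 10⁻⁴ s⁻².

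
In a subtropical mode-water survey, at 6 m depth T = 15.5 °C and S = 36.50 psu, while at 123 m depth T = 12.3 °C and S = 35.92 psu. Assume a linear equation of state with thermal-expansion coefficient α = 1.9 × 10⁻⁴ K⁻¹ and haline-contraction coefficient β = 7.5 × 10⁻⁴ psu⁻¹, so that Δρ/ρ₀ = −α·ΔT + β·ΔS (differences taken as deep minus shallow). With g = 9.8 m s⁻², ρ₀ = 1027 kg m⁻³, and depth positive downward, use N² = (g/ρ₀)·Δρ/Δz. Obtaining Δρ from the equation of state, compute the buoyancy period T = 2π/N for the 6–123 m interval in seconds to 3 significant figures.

ΔT = -3.2 K, ΔS = -0.58 psu (deep − shallow).
Δρ/ρ₀ = −αΔT + βΔS = 6.08 × 10⁻⁴ − 4.35 × 10⁻⁴ = 1.73 × 10⁻⁴, so Δρ ≈ 0.1777 kg m⁻³.
N² = (g/ρ₀)·Δρ/Δz = g·(Δρ/ρ₀)/Δz = 9.8 × 1.73 × 10⁻⁴ / 117 = 1.4491 × 10⁻⁵ s⁻².
N = √(1.4491 × 10⁻⁵) = 3.8067 × 10⁻³ rad s⁻¹ → T = 2π/N = 1.6506 × 10³ s ≈ 1.65 × 10³ s.

1.65 × 10³ s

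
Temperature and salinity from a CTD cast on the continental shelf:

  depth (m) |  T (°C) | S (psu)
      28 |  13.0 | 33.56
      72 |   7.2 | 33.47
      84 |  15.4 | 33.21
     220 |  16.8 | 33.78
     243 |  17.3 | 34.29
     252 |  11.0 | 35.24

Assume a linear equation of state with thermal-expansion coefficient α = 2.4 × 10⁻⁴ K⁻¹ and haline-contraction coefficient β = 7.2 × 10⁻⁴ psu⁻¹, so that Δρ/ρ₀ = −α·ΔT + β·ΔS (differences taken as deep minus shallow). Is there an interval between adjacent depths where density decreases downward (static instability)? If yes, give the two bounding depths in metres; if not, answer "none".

72–84 m

Evaluate Δρ/ρ₀ = −αΔT + βΔS across each adjacent pair:
  28–72 m: −αΔT+βΔS = −(2.4 × 10⁻⁴)(-5.8)+(7.2 × 10⁻⁴)(-0.09) = 1.3 × 10⁻³ → stable
  72–84 m: −αΔT+βΔS = −(2.4 × 10⁻⁴)(+8.2)+(7.2 × 10⁻⁴)(-0.26) = -2.2 × 10⁻³ → UNSTABLE
  84–220 m: −αΔT+βΔS = −(2.4 × 10⁻⁴)(+1.4)+(7.2 × 10⁻⁴)(+0.57) = 7.4 × 10⁻⁵ → stable
  220–243 m: −αΔT+βΔS = −(2.4 × 10⁻⁴)(+0.5)+(7.2 × 10⁻⁴)(+0.51) = 2.5 × 10⁻⁴ → stable
  243–252 m: −αΔT+βΔS = −(2.4 × 10⁻⁴)(-6.3)+(7.2 × 10⁻⁴)(+0.95) = 2.2 × 10⁻³ → stable
The 72–84 m interval has Δρ < 0: lighter water underlies denser water.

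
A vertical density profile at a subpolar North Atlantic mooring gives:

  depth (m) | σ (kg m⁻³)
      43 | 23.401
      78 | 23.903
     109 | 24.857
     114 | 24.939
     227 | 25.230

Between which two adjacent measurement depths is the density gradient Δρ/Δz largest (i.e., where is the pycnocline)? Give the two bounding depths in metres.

Compute the density gradient over each adjacent pair:
  43–78 m: Δρ/Δz = 0.502/35 = 0.014 kg m⁻⁴
  78–109 m: Δρ/Δz = 0.954/31 = 0.031 kg m⁻⁴
  109–114 m: Δρ/Δz = 0.082/5 = 0.016 kg m⁻⁴
  114–227 m: Δρ/Δz = 0.291/113 = 2.6 × 10⁻³ kg m⁻⁴
The largest gradient is in the 78–109 m interval — the pycnocline.

78–109 m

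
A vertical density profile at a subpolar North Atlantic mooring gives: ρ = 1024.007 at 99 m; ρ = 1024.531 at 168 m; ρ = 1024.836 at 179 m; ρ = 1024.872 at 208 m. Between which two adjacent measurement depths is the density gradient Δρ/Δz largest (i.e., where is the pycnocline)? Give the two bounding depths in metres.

Compute the density gradient over each adjacent pair:
  99–168 m: Δρ/Δz = 0.524/69 = 7.6 × 10⁻³ kg m⁻⁴
  168–179 m: Δρ/Δz = 0.305/11 = 0.028 kg m⁻⁴
  179–208 m: Δρ/Δz = 0.036/29 = 1.2 × 10⁻³ kg m⁻⁴
The largest gradient is in the 168–179 m interval — the pycnocline.

168–179 m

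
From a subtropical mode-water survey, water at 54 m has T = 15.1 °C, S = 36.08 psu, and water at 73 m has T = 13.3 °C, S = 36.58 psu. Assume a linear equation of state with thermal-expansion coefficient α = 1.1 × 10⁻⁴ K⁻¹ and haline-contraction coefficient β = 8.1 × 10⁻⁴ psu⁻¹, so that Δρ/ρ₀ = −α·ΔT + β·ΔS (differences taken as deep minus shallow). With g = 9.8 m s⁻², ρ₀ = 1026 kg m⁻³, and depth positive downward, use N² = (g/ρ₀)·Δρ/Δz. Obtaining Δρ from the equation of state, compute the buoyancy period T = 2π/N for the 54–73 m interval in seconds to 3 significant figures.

356 s

ΔT = -1.8 K, ΔS = +0.50 psu (deep − shallow).
Δρ/ρ₀ = −αΔT + βΔS = 1.98 × 10⁻⁴ + 4.05 × 10⁻⁴ = 6.03 × 10⁻⁴, so Δρ ≈ 0.6187 kg m⁻³.
N² = (g/ρ₀)·Δρ/Δz = g·(Δρ/ρ₀)/Δz = 9.8 × 6.03 × 10⁻⁴ / 19 = 3.1102 × 10⁻⁴ s⁻².
N = √(3.1102 × 10⁻⁴) = 0.017636 rad s⁻¹ → T = 2π/N = 356.27 s ≈ 356 s.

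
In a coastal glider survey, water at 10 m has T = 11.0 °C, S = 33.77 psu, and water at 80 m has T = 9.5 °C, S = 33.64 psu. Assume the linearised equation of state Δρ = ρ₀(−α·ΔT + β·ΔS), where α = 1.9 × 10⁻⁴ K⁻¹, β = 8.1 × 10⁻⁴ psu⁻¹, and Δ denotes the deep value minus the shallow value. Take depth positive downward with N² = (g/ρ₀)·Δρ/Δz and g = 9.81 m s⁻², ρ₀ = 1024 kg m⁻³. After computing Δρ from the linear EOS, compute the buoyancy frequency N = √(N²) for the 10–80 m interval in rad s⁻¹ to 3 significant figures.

ΔT = -1.5 K, ΔS = -0.13 psu (deep − shallow).
Δρ/ρ₀ = −αΔT + βΔS = 2.85 × 10⁻⁴ − 1.053 × 10⁻⁴ = 1.797 × 10⁻⁴, so Δρ ≈ 0.1840 kg m⁻³.
N² = (g/ρ₀)·Δρ/Δz = g·(Δρ/ρ₀)/Δz = 9.81 × 1.797 × 10⁻⁴ / 70 = 2.5184 × 10⁻⁵ s⁻².
N = √(2.5184 × 10⁻⁵) = 5.0184 × 10⁻³ rad s⁻¹ ≈ 5.02 × 10⁻³ rad s⁻¹.

5.02 × 10⁻³ rad s⁻¹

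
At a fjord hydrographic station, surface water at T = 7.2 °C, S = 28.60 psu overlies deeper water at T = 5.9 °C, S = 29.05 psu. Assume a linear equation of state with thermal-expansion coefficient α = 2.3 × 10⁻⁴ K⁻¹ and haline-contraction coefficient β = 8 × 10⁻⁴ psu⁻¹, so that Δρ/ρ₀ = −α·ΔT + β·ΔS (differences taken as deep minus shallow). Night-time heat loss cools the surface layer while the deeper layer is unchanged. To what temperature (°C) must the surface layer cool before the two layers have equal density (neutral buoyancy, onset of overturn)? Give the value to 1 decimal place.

4.3 °C

Neutral buoyancy requires Δρ = 0, i.e. −α(T_deep − T_surf′) + β(S_deep − S_surf) = 0.
T_surf′ = T_deep − (β/α)·ΔS = 5.9 − (8 × 10⁻⁴/2.3 × 10⁻⁴)·(+0.45) = 4.335 °C.
Cooling required: 7.2 − (4.335) = 2.865 °C.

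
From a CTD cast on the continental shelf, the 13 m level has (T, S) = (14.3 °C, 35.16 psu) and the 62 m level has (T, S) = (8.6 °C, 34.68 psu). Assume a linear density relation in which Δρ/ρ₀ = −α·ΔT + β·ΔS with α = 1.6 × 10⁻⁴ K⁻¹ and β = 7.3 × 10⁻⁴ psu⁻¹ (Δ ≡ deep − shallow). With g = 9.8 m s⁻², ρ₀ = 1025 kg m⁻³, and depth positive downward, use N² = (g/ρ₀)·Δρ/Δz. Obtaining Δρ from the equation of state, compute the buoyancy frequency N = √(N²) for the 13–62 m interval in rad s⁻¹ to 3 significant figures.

0.0106 rad s⁻¹

ΔT = -5.7 K, ΔS = -0.48 psu (deep − shallow).
Δρ/ρ₀ = −αΔT + βΔS = 9.12 × 10⁻⁴ − 3.504 × 10⁻⁴ = 5.616 × 10⁻⁴, so Δρ ≈ 0.5756 kg m⁻³.
N² = (g/ρ₀)·Δρ/Δz = g·(Δρ/ρ₀)/Δz = 9.8 × 5.616 × 10⁻⁴ / 49 = 1.1232 × 10⁻⁴ s⁻².
N = √(1.1232 × 10⁻⁴) = 0.010598 rad s⁻¹ ≈ 0.0106 rad s⁻¹.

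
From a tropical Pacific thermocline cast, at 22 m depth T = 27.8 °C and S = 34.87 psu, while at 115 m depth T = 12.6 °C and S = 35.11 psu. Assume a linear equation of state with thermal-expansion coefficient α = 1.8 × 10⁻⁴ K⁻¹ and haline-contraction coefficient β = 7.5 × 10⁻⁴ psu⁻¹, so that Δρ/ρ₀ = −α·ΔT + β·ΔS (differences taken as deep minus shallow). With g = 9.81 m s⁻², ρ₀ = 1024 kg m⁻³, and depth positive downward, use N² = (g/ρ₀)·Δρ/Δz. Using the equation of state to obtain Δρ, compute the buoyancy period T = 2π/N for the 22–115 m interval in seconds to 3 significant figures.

ΔT = -15.2 K, ΔS = +0.24 psu (deep − shallow).
Δρ/ρ₀ = −αΔT + βΔS = 2.736 × 10⁻³ + 1.80 × 10⁻⁴ = 2.916 × 10⁻³, so Δρ ≈ 2.986 kg m⁻³.
N² = (g/ρ₀)·Δρ/Δz = g·(Δρ/ρ₀)/Δz = 9.81 × 2.916 × 10⁻³ / 93 = 3.0759 × 10⁻⁴ s⁻².
N = √(3.0759 × 10⁻⁴) = 0.017538 rad s⁻¹ → T = 2π/N = 358.26 s ≈ 358 s.

358 s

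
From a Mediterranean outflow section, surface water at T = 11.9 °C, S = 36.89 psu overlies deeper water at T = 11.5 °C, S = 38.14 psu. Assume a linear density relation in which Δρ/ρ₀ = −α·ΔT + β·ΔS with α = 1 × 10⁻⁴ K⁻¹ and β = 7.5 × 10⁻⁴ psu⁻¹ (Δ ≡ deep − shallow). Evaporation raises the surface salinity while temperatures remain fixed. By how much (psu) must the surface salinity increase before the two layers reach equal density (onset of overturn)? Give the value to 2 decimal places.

Neutral buoyancy requires −α(T_deep − T_surf) + β(S_deep − S_surf′) = 0.
S_surf′ = S_deep − (α/β)·ΔT = 38.14 − (1 × 10⁻⁴/7.5 × 10⁻⁴)·(-0.4) = 38.1933 psu.
Increase required: 38.1933 − 36.89 = 1.3033 psu.

1.30 psu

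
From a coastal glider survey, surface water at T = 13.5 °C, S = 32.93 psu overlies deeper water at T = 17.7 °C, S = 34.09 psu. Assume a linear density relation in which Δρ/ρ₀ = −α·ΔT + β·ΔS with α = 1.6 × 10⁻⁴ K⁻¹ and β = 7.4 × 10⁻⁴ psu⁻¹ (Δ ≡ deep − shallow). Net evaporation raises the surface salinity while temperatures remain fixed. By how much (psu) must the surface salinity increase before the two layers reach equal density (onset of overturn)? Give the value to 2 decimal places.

Neutral buoyancy requires −α(T_deep − T_surf) + β(S_deep − S_surf′) = 0.
S_surf′ = S_deep − (α/β)·ΔT = 34.09 − (1.6 × 10⁻⁴/7.4 × 10⁻⁴)·(+4.2) = 33.1819 psu.
Increase required: 33.1819 − 32.93 = 0.2519 psu.

0.25 psu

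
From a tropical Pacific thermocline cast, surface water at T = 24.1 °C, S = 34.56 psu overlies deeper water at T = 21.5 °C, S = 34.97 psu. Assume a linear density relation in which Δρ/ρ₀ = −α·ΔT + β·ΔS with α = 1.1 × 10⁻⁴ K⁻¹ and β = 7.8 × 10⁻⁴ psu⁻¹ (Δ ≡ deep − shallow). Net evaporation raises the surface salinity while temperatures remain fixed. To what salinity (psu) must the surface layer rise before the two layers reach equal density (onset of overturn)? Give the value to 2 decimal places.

Neutral buoyancy requires −α(T_deep − T_surf) + β(S_deep − S_surf′) = 0.
S_surf′ = S_deep − (α/β)·ΔT = 34.97 − (1.1 × 10⁻⁴/7.8 × 10⁻⁴)·(-2.6) = 35.3367 psu.
Increase required: 35.3367 − 34.56 = 0.7767 psu.

35.34 psu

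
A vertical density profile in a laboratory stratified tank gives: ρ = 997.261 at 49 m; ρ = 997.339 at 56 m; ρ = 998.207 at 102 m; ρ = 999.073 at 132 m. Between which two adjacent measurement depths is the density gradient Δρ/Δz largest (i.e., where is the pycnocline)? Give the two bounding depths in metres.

Compute the density gradient over each adjacent pair:
  49–56 m: Δρ/Δz = 0.078/7 = 0.011 kg m⁻⁴
  56–102 m: Δρ/Δz = 0.868/46 = 0.019 kg m⁻⁴
  102–132 m: Δρ/Δz = 0.866/30 = 0.029 kg m⁻⁴
The largest gradient is in the 102–132 m interval — the pycnocline.

102–132 m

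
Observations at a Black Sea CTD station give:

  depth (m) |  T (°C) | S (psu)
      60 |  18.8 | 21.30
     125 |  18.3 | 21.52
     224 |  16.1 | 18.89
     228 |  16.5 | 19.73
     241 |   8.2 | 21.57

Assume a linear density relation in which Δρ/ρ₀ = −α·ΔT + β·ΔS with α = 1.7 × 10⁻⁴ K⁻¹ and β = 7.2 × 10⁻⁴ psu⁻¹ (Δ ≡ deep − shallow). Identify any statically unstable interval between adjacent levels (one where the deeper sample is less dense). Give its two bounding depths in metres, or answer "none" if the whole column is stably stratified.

125–224 m

Evaluate Δρ/ρ₀ = −αΔT + βΔS across each adjacent pair:
  60–125 m: −αΔT+βΔS = −(1.7 × 10⁻⁴)(-0.5)+(7.2 × 10⁻⁴)(+0.22) = 2.4 × 10⁻⁴ → stable
  125–224 m: −αΔT+βΔS = −(1.7 × 10⁻⁴)(-2.2)+(7.2 × 10⁻⁴)(-2.63) = -1.5 × 10⁻³ → UNSTABLE
  224–228 m: −αΔT+βΔS = −(1.7 × 10⁻⁴)(+0.4)+(7.2 × 10⁻⁴)(+0.84) = 5.4 × 10⁻⁴ → stable
  228–241 m: −αΔT+βΔS = −(1.7 × 10⁻⁴)(-8.3)+(7.2 × 10⁻⁴)(+1.84) = 2.7 × 10⁻³ → stable
The 125–224 m interval has Δρ < 0: lighter water underlies denser water.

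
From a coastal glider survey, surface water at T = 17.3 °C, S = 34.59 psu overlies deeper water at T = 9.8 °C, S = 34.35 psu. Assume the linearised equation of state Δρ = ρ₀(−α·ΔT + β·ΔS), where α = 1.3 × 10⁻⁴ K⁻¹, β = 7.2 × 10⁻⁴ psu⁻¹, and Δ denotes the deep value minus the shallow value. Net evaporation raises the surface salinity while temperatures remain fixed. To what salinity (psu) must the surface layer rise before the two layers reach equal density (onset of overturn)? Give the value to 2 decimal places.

Neutral buoyancy requires −α(T_deep − T_surf) + β(S_deep − S_surf′) = 0.
S_surf′ = S_deep − (α/β)·ΔT = 34.35 − (1.3 × 10⁻⁴/7.2 × 10⁻⁴)·(-7.5) = 35.7042 psu.
Increase required: 35.7042 − 34.59 = 1.1142 psu.

35.70 psu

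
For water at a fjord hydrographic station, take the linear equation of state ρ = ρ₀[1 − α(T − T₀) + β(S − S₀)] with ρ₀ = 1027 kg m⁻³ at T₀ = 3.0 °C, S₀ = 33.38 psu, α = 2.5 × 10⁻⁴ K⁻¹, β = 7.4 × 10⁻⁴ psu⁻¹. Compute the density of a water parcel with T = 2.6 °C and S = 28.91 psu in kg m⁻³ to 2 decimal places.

T − T₀ = -0.4 K, S − S₀ = -4.47 psu.
Bracket = 1 − α·(-0.4) + β·(-4.47) = 1 + (-3.2078 × 10⁻³) = 0.9967922.
ρ = 1027 × 0.9967922 = 1023.71 kg m⁻³.

1023.71 kg m⁻³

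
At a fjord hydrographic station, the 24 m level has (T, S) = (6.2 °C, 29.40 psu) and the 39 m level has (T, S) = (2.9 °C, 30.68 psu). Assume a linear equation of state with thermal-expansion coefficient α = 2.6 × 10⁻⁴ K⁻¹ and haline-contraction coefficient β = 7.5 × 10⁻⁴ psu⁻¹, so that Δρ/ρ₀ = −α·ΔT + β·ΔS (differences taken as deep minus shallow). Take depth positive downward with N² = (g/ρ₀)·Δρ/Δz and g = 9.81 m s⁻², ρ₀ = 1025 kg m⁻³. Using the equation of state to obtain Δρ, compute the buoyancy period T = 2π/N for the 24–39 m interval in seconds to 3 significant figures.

182 s

ΔT = -3.3 K, ΔS = +1.28 psu (deep − shallow).
Δρ/ρ₀ = −αΔT + βΔS = 8.58 × 10⁻⁴ + 9.60 × 10⁻⁴ = 1.818 × 10⁻³, so Δρ ≈ 1.863 kg m⁻³.
N² = (g/ρ₀)·Δρ/Δz = g·(Δρ/ρ₀)/Δz = 9.81 × 1.818 × 10⁻³ / 15 = 1.1890 × 10⁻³ s⁻².
N = √(1.1890 × 10⁻³) = 0.034482 rad s⁻¹ → T = 2π/N = 182.22 s ≈ 182 s.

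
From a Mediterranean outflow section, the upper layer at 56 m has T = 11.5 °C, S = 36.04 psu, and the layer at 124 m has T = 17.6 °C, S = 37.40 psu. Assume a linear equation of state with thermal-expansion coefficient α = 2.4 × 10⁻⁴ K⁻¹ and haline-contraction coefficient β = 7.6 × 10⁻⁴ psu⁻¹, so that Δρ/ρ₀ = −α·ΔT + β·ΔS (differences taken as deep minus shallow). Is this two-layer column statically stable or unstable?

ΔT = 17.6 − 11.5 = +6.1 K and ΔS = 37.40 − 36.04 = +1.36 psu (deep − shallow).
−αΔT = -1.464 × 10⁻³; βΔS = 1.0336 × 10⁻³; sum Δρ/ρ₀ = -4.304 × 10⁻⁴.
Δρ/ρ₀ < 0, so Δρ < 0: deeper water is lighter → statically unstable; the column would overturn.

unstable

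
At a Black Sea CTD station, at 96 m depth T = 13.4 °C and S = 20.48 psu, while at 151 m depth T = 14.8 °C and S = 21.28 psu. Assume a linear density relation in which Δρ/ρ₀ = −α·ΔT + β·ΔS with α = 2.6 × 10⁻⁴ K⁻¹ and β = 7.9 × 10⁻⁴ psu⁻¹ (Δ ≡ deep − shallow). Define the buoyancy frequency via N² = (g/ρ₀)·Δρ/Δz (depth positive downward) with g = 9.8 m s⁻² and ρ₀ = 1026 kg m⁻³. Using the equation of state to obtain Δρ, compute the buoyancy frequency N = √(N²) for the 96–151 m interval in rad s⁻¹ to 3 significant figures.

6.91 × 10⁻³ rad s⁻¹

ΔT = +1.4 K, ΔS = +0.80 psu (deep − shallow).
Δρ/ρ₀ = −αΔT + βΔS = -3.64 × 10⁻⁴ + 6.32 × 10⁻⁴ = 2.68 × 10⁻⁴, so Δρ ≈ 0.2750 kg m⁻³.
N² = (g/ρ₀)·Δρ/Δz = g·(Δρ/ρ₀)/Δz = 9.8 × 2.68 × 10⁻⁴ / 55 = 4.7753 × 10⁻⁵ s⁻².
N = √(4.7753 × 10⁻⁵) = 6.9104 × 10⁻³ rad s⁻¹ ≈ 6.91 × 10⁻³ rad s⁻¹.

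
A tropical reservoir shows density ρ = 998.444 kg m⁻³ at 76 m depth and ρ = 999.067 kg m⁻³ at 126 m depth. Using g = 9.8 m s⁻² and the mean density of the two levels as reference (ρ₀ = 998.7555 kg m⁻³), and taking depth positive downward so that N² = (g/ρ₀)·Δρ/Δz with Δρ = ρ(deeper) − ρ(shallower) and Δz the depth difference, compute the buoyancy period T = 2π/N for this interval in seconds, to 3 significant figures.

568 s

Δρ = 999.067 − 998.444 = 0.623 kg m⁻³ over Δz = 126 − 76 = 50 m.
N² = (9.8/998.7555) × (0.623/50) = 1.2226 × 10⁻⁴ s⁻².
N = √(1.2226 × 10⁻⁴) = 0.011057 rad s⁻¹, so T = 2π/N = 568.25 s ≈ 568 s.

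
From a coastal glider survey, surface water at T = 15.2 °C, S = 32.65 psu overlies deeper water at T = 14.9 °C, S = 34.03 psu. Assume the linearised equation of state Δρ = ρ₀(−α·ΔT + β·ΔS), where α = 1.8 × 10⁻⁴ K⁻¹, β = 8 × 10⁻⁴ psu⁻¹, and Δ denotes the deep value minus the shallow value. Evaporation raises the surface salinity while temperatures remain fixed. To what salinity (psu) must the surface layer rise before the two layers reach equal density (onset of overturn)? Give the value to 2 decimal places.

Neutral buoyancy requires −α(T_deep − T_surf) + β(S_deep − S_surf′) = 0.
S_surf′ = S_deep − (α/β)·ΔT = 34.03 − (1.8 × 10⁻⁴/8 × 10⁻⁴)·(-0.3) = 34.0975 psu.
Increase required: 34.0975 − 32.65 = 1.4475 psu.

34.10 psu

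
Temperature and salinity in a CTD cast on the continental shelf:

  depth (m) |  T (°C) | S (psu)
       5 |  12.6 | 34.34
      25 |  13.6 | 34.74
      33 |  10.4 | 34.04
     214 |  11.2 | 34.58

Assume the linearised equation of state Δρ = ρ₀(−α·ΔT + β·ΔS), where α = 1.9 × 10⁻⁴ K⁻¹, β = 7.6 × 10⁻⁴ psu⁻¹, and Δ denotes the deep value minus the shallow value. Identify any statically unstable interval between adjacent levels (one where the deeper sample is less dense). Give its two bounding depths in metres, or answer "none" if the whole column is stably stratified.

Evaluate Δρ/ρ₀ = −αΔT + βΔS across each adjacent pair:
  5–25 m: −αΔT+βΔS = −(1.9 × 10⁻⁴)(+1.0)+(7.6 × 10⁻⁴)(+0.40) = 1.1 × 10⁻⁴ → stable
  25–33 m: −αΔT+βΔS = −(1.9 × 10⁻⁴)(-3.2)+(7.6 × 10⁻⁴)(-0.70) = 7.6 × 10⁻⁵ → stable
  33–214 m: −αΔT+βΔS = −(1.9 × 10⁻⁴)(+0.8)+(7.6 × 10⁻⁴)(+0.54) = 2.6 × 10⁻⁴ → stable
Every interval has Δρ > 0: the column is stably stratified throughout.

none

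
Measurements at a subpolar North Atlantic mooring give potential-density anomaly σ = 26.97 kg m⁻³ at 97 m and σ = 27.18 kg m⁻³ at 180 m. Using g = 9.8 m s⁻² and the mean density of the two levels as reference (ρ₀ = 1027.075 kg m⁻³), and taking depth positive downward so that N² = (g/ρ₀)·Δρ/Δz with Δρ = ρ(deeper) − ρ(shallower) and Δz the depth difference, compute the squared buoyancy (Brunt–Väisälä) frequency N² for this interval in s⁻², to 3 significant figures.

Δρ = 1027.18 − 1026.97 = 0.21 kg m⁻³ over Δz = 180 − 97 = 83 m.
N² = (9.8/1027.075) × (0.21/83) = 2.4142 × 10⁻⁵ s⁻² ≈ 2.41 × 10⁻⁵ s⁻².

2.41 × 10⁻⁵ s⁻²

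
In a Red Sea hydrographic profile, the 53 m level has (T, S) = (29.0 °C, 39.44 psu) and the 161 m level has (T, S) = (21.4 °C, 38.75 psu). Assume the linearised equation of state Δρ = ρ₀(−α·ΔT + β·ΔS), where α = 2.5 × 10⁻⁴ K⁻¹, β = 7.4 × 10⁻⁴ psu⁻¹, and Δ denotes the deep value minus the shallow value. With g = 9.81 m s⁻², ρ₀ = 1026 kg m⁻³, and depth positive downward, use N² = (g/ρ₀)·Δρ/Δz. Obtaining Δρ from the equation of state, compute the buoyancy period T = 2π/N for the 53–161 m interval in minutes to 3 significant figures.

9.32 min

ΔT = -7.6 K, ΔS = -0.69 psu (deep − shallow).
Δρ/ρ₀ = −αΔT + βΔS = 1.90 × 10⁻³ − 5.106 × 10⁻⁴ = 1.3894 × 10⁻³, so Δρ ≈ 1.426 kg m⁻³.
N² = (g/ρ₀)·Δρ/Δz = g·(Δρ/ρ₀)/Δz = 9.81 × 1.3894 × 10⁻³ / 108 = 1.2620 × 10⁻⁴ s⁻².
N = √(1.2620 × 10⁻⁴) = 0.011234 rad s⁻¹ → T = 2π/N = 559.30 s = 9.3217 min ≈ 9.32 min.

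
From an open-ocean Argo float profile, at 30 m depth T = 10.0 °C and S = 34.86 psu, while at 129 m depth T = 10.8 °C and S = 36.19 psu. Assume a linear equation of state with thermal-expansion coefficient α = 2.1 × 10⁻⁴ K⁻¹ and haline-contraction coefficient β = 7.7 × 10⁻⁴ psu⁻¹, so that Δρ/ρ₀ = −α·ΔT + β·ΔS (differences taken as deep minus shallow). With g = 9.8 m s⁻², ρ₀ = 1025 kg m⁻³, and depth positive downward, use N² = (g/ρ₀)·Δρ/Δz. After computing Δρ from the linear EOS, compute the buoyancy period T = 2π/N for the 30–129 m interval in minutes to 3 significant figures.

11.4 min

ΔT = +0.8 K, ΔS = +1.33 psu (deep − shallow).
Δρ/ρ₀ = −αΔT + βΔS = -1.68 × 10⁻⁴ + 1.0241 × 10⁻³ = 8.561 × 10⁻⁴, so Δρ ≈ 0.8775 kg m⁻³.
N² = (g/ρ₀)·Δρ/Δz = g·(Δρ/ρ₀)/Δz = 9.8 × 8.561 × 10⁻⁴ / 99 = 8.4745 × 10⁻⁵ s⁻².
N = √(8.4745 × 10⁻⁵) = 9.2057 × 10⁻³ rad s⁻¹ → T = 2π/N = 682.53 s = 11.375 min ≈ 11.4 min.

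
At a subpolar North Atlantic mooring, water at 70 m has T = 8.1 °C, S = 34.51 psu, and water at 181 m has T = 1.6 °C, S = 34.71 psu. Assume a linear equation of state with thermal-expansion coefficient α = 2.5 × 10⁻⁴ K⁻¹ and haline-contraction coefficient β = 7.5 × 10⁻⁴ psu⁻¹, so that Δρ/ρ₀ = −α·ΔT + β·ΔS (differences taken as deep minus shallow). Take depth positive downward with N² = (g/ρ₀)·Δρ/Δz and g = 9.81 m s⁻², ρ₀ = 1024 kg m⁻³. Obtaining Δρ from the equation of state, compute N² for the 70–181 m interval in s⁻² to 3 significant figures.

1.57 × 10⁻⁴ s⁻²

ΔT = -6.5 K, ΔS = +0.20 psu (deep − shallow).
Δρ/ρ₀ = −αΔT + βΔS = 1.625 × 10⁻³ + 1.50 × 10⁻⁴ = 1.775 × 10⁻³, so Δρ ≈ 1.818 kg m⁻³.
N² = (g/ρ₀)·Δρ/Δz = g·(Δρ/ρ₀)/Δz = 9.81 × 1.775 × 10⁻³ / 111 = 1.5687 × 10⁻⁴ s⁻² ≈ 1.57 × 10⁻⁴ s⁻².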